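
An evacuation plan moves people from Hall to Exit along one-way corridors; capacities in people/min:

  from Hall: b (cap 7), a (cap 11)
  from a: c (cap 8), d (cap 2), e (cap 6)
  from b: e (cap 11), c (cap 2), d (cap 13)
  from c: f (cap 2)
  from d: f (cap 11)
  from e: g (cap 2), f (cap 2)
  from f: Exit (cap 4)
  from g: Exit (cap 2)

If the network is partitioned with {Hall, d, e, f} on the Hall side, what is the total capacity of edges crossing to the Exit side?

Edges leaving {Hall, d, e, f}: Hall→a (11), Hall→b (7), e→g (2), f→Exit (4).
Cut capacity = 11 + 7 + 2 + 4 = 24.

24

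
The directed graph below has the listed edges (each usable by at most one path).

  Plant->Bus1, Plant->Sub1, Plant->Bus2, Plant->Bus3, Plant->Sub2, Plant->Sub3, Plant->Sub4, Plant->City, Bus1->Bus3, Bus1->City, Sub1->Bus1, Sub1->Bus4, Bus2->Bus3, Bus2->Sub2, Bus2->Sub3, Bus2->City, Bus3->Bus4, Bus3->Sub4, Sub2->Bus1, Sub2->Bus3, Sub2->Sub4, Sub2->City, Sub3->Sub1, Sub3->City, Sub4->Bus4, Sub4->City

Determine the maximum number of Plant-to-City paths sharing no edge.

6

Assign every edge capacity 1; by Menger, the answer equals the max flow.
Path Plant→City (+1); total 1.
Path Plant→Bus1→City (+1); total 2.
Path Plant→Bus2→City (+1); total 3.
Path Plant→Sub2→City (+1); total 4.
Path Plant→Sub3→City (+1); total 5.
Path Plant→Sub4→City (+1); total 6.
No residual Plant→City path; max flow = 6.
Certifying cut of size 6: {Bus1→City, Plant→Bus2, Plant→City, Plant→Sub2, Plant→Sub3, Sub4→City}.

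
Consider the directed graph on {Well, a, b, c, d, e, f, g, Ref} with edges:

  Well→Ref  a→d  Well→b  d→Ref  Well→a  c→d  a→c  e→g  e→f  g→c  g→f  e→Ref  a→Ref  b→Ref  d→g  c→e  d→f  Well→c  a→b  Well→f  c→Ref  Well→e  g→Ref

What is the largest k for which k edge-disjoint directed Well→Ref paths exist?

Assign every edge capacity 1; by Menger, the answer equals the max flow.
Path Well→Ref (+1); total 1.
Path Well→a→Ref (+1); total 2.
Path Well→b→Ref (+1); total 3.
Path Well→c→Ref (+1); total 4.
Path Well→e→Ref (+1); total 5.
No residual Well→Ref path; max flow = 5.
Certifying cut of size 5: {Well→Ref, Well→a, Well→b, Well→c, Well→e}.

5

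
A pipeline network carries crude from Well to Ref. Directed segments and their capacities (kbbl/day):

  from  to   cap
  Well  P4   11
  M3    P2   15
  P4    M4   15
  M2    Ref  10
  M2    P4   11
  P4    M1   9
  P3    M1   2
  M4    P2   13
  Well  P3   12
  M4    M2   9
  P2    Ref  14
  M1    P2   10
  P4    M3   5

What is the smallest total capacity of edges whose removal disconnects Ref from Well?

Augment Well→P4→M1→P2→Ref: bottleneck 9, flow now 9.
Augment Well→P4→M4→M2→Ref: bottleneck 2, flow now 11.
Augment Well→P3→M1→P2→Ref: bottleneck 1, flow now 12.
Augment Well→P3→M1→P4→M4→M2→Ref: bottleneck 1, flow now 13. (uses reverse residual edge)
No augmenting path remains; maximum flow = 13.
By max-flow min-cut, the minimum cut capacity equals the max flow.
In the residual graph, reachable from Well: {Well, P3}.
Min-cut edges: Well→P4 (11), P3→M1 (2); capacity 11 + 2 = 13.

13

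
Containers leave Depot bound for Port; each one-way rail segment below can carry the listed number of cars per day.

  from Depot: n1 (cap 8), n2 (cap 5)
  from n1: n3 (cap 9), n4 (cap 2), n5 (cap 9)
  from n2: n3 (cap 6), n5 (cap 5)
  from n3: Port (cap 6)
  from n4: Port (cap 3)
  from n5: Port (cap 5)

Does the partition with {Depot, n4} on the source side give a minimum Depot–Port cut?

No — its capacity is 16, but the minimum cut has capacity 13.

Given cut capacity: 8 + 5 + 3 = 16.
Augment Depot→n1→n3→Port: bottleneck 6, flow now 6.
Augment Depot→n1→n4→Port: bottleneck 2, flow now 8.
Augment Depot→n2→n5→Port: bottleneck 5, flow now 13.
No augmenting path remains; maximum flow = 13.
In the residual graph, reachable from Depot: {Depot}.
Min-cut edges: Depot→n1 (8), Depot→n2 (5); capacity 8 + 5 = 13.
Cut capacity 16 exceeds the max flow 13, so it is not minimum.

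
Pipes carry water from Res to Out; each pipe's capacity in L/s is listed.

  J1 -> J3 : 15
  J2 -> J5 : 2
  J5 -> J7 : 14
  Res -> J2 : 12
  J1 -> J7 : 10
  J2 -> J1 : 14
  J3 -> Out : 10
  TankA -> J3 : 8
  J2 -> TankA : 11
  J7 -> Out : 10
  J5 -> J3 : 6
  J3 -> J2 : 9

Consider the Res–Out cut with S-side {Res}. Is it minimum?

Yes — it is a minimum cut (capacity 12).

Given cut capacity: 12 = 12.
Augment Res→J2→J1→J3→Out: bottleneck 10, flow now 10.
Augment Res→J2→J1→J7→Out: bottleneck 2, flow now 12.
No augmenting path remains; maximum flow = 12.
Cut capacity 12 equals the max flow, so it is a minimum cut.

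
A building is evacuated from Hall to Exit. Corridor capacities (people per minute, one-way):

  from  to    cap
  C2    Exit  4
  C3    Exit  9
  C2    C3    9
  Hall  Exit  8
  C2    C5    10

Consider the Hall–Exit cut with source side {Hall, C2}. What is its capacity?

31

Edges leaving {Hall, C2}: Hall→Exit (8), C2→C5 (10), C2→C3 (9), C2→Exit (4).
Cut capacity = 8 + 10 + 9 + 4 = 31.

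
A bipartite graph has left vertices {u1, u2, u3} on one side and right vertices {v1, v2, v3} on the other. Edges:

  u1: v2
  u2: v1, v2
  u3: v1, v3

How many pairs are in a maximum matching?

3

Unit-capacity flow: source→left, listed edges, right→sink; max matching = max flow.
Augmenting path u1→v2 (+1); matched 1.
Augmenting path u2→v1 (+1); matched 2.
Augmenting path u3→v3 (+1); matched 3.
No augmenting path remains; maximum matching = 3.
König certificate: {u1, u2, u3} is a vertex cover of size 3 (every listed pair touches it), so no matching can be larger.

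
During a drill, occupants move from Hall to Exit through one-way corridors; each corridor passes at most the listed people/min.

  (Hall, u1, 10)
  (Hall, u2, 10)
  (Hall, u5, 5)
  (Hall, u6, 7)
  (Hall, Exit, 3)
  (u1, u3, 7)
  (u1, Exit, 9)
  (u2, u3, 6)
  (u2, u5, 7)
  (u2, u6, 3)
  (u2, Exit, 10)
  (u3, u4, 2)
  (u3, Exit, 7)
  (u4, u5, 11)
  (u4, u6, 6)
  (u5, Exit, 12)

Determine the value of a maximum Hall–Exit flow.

Augment Hall→Exit: bottleneck 3, flow now 3.
Augment Hall→u1→Exit: bottleneck 9, flow now 12.
Augment Hall→u2→Exit: bottleneck 10, flow now 22.
Augment Hall→u5→Exit: bottleneck 5, flow now 27.
Augment Hall→u1→u3→Exit: bottleneck 1, flow now 28.
No augmenting path remains; maximum flow = 28.
In the residual graph, reachable from Hall: {Hall, u6}.
Min-cut edges: Hall→u1 (10), Hall→u2 (10), Hall→u5 (5), Hall→Exit (3); capacity 10 + 10 + 5 + 3 = 28.
This cut is saturated, so no flow can exceed 28.

28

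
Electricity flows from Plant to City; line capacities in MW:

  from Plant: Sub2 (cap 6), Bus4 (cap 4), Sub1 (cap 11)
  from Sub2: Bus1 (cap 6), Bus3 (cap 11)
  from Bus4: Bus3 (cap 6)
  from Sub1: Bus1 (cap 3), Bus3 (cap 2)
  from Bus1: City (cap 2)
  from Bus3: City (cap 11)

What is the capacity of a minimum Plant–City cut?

Augment Plant→Sub2→Bus1→City: bottleneck 2, flow now 2.
Augment Plant→Sub2→Bus3→City: bottleneck 4, flow now 6.
Augment Plant→Bus4→Bus3→City: bottleneck 4, flow now 10.
Augment Plant→Sub1→Bus3→City: bottleneck 2, flow now 12.
Augment Plant→Sub1→Bus1→Sub2→Bus3→City: bottleneck 1, flow now 13. (uses reverse residual edge)
No augmenting path remains; maximum flow = 13.
By max-flow min-cut, the minimum cut capacity equals the max flow.
In the residual graph, reachable from Plant: {Plant, Sub2, Bus4, Sub1, Bus1, Bus3}.
Min-cut edges: Bus1→City (2), Bus3→City (11); capacity 2 + 11 = 13.

13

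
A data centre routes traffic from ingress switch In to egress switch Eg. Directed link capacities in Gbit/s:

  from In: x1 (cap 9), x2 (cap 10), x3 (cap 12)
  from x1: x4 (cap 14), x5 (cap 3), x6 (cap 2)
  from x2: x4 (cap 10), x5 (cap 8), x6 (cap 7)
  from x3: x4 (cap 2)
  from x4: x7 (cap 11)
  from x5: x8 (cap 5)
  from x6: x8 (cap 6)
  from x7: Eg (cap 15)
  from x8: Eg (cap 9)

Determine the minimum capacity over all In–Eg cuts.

20

Augment In→x1→x4→x7→Eg: bottleneck 9, flow now 9.
Augment In→x2→x4→x7→Eg: bottleneck 2, flow now 11.
Augment In→x2→x5→x8→Eg: bottleneck 5, flow now 16.
Augment In→x2→x6→x8→Eg: bottleneck 3, flow now 19.
Augment In→x3→x4→x1→x6→x8→Eg: bottleneck 1, flow now 20. (uses reverse residual edge)
No augmenting path remains; maximum flow = 20.
By max-flow min-cut, the minimum cut capacity equals the max flow.
In the residual graph, reachable from In: {In, x1, x2, x3, x4, x5, x6, x8}.
Min-cut edges: x4→x7 (11), x8→Eg (9); capacity 11 + 9 = 20.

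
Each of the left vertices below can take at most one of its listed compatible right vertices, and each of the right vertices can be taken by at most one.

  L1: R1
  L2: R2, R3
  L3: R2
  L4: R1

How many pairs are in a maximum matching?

3

Unit-capacity flow: source→left, listed edges, right→sink; max matching = max flow.
Augmenting path L1→R1 (+1); matched 1.
Augmenting path L2→R2 (+1); matched 2.
Augmenting path L3→R2→L2→R3 (+1); matched 3.
No augmenting path remains; maximum matching = 3.
König certificate: {L2, L3, R1} is a vertex cover of size 3 (every listed pair touches it), so no matching can be larger.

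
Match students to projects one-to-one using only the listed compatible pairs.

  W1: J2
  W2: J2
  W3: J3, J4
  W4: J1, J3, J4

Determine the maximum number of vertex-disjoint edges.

3

Unit-capacity flow: source→left, listed edges, right→sink; max matching = max flow.
Augmenting path W1→J2 (+1); matched 1.
Augmenting path W3→J3 (+1); matched 2.
Augmenting path W4→J1 (+1); matched 3.
No augmenting path remains; maximum matching = 3.
König certificate: {W3, W4, J2} is a vertex cover of size 3 (every listed pair touches it), so no matching can be larger.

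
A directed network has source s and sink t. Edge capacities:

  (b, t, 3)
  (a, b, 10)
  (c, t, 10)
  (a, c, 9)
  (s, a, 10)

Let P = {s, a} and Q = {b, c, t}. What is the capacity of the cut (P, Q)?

19

Edges leaving {s, a}: a→b (10), a→c (9).
Cut capacity = 10 + 9 = 19.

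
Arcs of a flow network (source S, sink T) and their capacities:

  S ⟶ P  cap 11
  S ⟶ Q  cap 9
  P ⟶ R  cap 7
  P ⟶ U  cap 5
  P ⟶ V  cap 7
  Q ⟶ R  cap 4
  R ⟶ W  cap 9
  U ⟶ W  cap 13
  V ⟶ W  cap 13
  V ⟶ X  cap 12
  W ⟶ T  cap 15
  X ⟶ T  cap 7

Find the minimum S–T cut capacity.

Augment S→P→R→W→T: bottleneck 7, flow now 7.
Augment S→P→U→W→T: bottleneck 4, flow now 11.
Augment S→Q→R→W→T: bottleneck 2, flow now 13.
Augment S→Q→R→P→U→W→T: bottleneck 1, flow now 14. (uses reverse residual edge)
Augment S→Q→R→P→V→W→T: bottleneck 1, flow now 15. (uses reverse residual edge)
No augmenting path remains; maximum flow = 15.
By max-flow min-cut, the minimum cut capacity equals the max flow.
In the residual graph, reachable from S: {S, Q}.
Min-cut edges: S→P (11), Q→R (4); capacity 11 + 4 = 15.

15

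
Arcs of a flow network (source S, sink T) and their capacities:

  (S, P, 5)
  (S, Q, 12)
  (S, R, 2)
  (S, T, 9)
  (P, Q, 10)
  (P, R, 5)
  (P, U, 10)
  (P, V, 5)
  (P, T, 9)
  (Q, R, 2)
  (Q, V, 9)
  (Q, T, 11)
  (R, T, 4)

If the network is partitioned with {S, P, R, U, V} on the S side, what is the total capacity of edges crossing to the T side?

44

Edges leaving {S, P, R, U, V}: S→Q (12), S→T (9), P→Q (10), P→T (9), R→T (4).
Cut capacity = 12 + 9 + 10 + 9 + 4 = 44.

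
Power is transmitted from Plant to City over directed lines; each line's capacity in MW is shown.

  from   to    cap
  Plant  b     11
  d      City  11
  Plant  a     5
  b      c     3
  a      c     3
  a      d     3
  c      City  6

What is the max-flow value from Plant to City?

Augment Plant→a→c→City: bottleneck 3, flow now 3.
Augment Plant→a→d→City: bottleneck 2, flow now 5.
Augment Plant→b→c→City: bottleneck 3, flow now 8.
No augmenting path remains; maximum flow = 8.
In the residual graph, reachable from Plant: {Plant, b}.
Min-cut edges: Plant→a (5), b→c (3); capacity 5 + 3 = 8.
This cut is saturated, so no flow can exceed 8.

8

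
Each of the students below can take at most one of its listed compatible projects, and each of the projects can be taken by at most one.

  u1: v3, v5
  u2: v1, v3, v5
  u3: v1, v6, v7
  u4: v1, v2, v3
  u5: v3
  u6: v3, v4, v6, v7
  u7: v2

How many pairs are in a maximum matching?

6

Unit-capacity flow: source→left, listed edges, right→sink; max matching = max flow.
Augmenting path u1→v3 (+1); matched 1.
Augmenting path u2→v1 (+1); matched 2.
Augmenting path u3→v6 (+1); matched 3.
Augmenting path u4→v2 (+1); matched 4.
Augmenting path u6→v4 (+1); matched 5.
Augmenting path u5→v3→u1→v5 (+1); matched 6.
No augmenting path remains; maximum matching = 6.
König certificate: {u3, u6, v1, v2, v3, v5} is a vertex cover of size 6 (every listed pair touches it), so no matching can be larger.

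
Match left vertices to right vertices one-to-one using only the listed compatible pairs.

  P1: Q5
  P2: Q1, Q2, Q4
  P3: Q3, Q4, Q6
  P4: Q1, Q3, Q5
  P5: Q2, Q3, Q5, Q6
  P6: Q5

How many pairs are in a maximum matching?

5

Unit-capacity flow: source→left, listed edges, right→sink; max matching = max flow.
Augmenting path P1→Q5 (+1); matched 1.
Augmenting path P2→Q1 (+1); matched 2.
Augmenting path P3→Q3 (+1); matched 3.
Augmenting path P5→Q2 (+1); matched 4.
Augmenting path P4→Q1→P2→Q4 (+1); matched 5.
No augmenting path remains; maximum matching = 5.
König certificate: {P2, P3, P4, P5, Q5} is a vertex cover of size 5 (every listed pair touches it), so no matching can be larger.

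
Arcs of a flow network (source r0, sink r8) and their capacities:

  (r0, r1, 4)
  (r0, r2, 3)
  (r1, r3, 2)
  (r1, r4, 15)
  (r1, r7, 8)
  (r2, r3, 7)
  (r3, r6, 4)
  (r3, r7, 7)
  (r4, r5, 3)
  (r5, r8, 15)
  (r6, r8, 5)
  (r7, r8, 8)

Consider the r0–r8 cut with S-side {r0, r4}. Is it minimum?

Given cut capacity: 4 + 3 + 3 = 10.
Augment r0→r1→r7→r8: bottleneck 4, flow now 4.
Augment r0→r2→r3→r6→r8: bottleneck 3, flow now 7.
No augmenting path remains; maximum flow = 7.
In the residual graph, reachable from r0: {r0}.
Min-cut edges: r0→r1 (4), r0→r2 (3); capacity 4 + 3 = 7.
Cut capacity 10 exceeds the max flow 7, so it is not minimum.

No — its capacity is 10, but the minimum cut has capacity 7.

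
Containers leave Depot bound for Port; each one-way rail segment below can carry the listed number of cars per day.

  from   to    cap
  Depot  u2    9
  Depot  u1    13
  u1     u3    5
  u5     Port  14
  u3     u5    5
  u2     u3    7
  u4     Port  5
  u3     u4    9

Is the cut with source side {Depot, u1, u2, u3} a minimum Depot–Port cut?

No — its capacity is 14, but the minimum cut has capacity 10.

Given cut capacity: 9 + 5 = 14.
Augment Depot→u1→u3→u4→Port: bottleneck 5, flow now 5.
Augment Depot→u2→u3→u5→Port: bottleneck 5, flow now 10.
No augmenting path remains; maximum flow = 10.
In the residual graph, reachable from Depot: {Depot, u1, u2, u3, u4}.
Min-cut edges: u3→u5 (5), u4→Port (5); capacity 5 + 5 = 10.
Cut capacity 14 exceeds the max flow 10, so it is not minimum.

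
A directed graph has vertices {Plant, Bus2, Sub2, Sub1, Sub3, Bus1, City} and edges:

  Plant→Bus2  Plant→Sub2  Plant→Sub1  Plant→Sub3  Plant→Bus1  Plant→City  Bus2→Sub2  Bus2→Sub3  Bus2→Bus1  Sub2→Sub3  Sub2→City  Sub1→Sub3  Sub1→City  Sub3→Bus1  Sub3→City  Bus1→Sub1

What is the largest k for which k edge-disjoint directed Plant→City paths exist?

4

Assign every edge capacity 1; by Menger, the answer equals the max flow.
Path Plant→City (+1); total 1.
Path Plant→Sub2→City (+1); total 2.
Path Plant→Sub1→City (+1); total 3.
Path Plant→Sub3→City (+1); total 4.
No residual Plant→City path; max flow = 4.
Certifying cut of size 4: {Plant→City, Sub1→City, Sub2→City, Sub3→City}.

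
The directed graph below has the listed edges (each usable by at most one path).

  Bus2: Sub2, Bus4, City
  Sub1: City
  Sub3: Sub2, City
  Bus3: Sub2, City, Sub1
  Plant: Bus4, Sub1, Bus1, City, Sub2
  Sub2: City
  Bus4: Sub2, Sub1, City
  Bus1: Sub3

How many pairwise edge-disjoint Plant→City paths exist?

Assign every edge capacity 1; by Menger, the answer equals the max flow.
Path Plant→City (+1); total 1.
Path Plant→Bus4→City (+1); total 2.
Path Plant→Sub2→City (+1); total 3.
Path Plant→Sub1→City (+1); total 4.
Path Plant→Bus1→Sub3→City (+1); total 5.
No residual Plant→City path; max flow = 5.
Certifying cut of size 5: {Plant→Bus1, Plant→Bus4, Plant→City, Plant→Sub1, Plant→Sub2}.

5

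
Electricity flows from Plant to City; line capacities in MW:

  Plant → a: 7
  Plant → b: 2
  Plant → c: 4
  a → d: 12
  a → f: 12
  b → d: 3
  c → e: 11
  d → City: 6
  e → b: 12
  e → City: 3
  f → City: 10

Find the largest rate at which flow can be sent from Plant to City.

Augment Plant→a→d→City: bottleneck 6, flow now 6.
Augment Plant→a→f→City: bottleneck 1, flow now 7.
Augment Plant→c→e→City: bottleneck 3, flow now 10.
Augment Plant→b→d→a→f→City: bottleneck 2, flow now 12. (uses reverse residual edge)
Augment Plant→c→e→b→d→a→f→City: bottleneck 1, flow now 13. (uses reverse residual edge)
No augmenting path remains; maximum flow = 13.
In the residual graph, reachable from Plant: {Plant}.
Min-cut edges: Plant→a (7), Plant→b (2), Plant→c (4); capacity 7 + 2 + 4 = 13.
This cut is saturated, so no flow can exceed 13.

13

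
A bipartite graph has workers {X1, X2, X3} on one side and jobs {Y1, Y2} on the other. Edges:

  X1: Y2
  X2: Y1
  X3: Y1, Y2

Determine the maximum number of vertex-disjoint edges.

Unit-capacity flow: source→left, listed edges, right→sink; max matching = max flow.
Augmenting path X1→Y2 (+1); matched 1.
Augmenting path X2→Y1 (+1); matched 2.
No augmenting path remains; maximum matching = 2.
König certificate: {Y1, Y2} is a vertex cover of size 2 (every listed pair touches it), so no matching can be larger.

2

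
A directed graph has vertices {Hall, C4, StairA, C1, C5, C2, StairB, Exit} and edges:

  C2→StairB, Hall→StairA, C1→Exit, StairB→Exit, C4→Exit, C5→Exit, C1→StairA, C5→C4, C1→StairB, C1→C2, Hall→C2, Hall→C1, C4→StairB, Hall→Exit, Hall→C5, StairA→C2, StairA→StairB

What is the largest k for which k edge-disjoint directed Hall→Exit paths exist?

4

Assign every edge capacity 1; by Menger, the answer equals the max flow.
Path Hall→Exit (+1); total 1.
Path Hall→C1→Exit (+1); total 2.
Path Hall→C5→Exit (+1); total 3.
Path Hall→StairA→StairB→Exit (+1); total 4.
No residual Hall→Exit path; max flow = 4.
Certifying cut of size 4: {Hall→C1, Hall→C5, Hall→Exit, StairB→Exit}.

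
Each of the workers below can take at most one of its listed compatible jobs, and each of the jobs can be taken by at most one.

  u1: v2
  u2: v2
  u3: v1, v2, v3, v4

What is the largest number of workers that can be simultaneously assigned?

Unit-capacity flow: source→left, listed edges, right→sink; max matching = max flow.
Augmenting path u1→v2 (+1); matched 1.
Augmenting path u3→v1 (+1); matched 2.
No augmenting path remains; maximum matching = 2.
König certificate: {u3, v2} is a vertex cover of size 2 (every listed pair touches it), so no matching can be larger.

2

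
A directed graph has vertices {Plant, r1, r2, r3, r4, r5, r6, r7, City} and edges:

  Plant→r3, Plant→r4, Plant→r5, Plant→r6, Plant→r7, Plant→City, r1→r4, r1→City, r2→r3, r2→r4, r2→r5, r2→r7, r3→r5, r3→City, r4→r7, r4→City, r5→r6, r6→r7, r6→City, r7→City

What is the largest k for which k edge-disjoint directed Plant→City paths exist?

Assign every edge capacity 1; by Menger, the answer equals the max flow.
Path Plant→City (+1); total 1.
Path Plant→r3→City (+1); total 2.
Path Plant→r4→City (+1); total 3.
Path Plant→r6→City (+1); total 4.
Path Plant→r7→City (+1); total 5.
No residual Plant→City path; max flow = 5.
Certifying cut of size 5: {Plant→City, Plant→r3, Plant→r4, r6→City, r7→City}.

5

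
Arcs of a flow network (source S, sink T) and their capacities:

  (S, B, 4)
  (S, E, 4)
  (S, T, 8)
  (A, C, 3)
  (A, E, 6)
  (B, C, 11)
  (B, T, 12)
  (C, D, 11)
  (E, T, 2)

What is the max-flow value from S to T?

Augment S→T: bottleneck 8, flow now 8.
Augment S→B→T: bottleneck 4, flow now 12.
Augment S→E→T: bottleneck 2, flow now 14.
No augmenting path remains; maximum flow = 14.
In the residual graph, reachable from S: {S, E}.
Min-cut edges: S→B (4), S→T (8), E→T (2); capacity 4 + 8 + 2 = 14.
This cut is saturated, so no flow can exceed 14.

14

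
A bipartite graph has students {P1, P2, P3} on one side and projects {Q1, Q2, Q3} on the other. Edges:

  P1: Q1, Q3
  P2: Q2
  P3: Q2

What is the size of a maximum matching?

Unit-capacity flow: source→left, listed edges, right→sink; max matching = max flow.
Augmenting path P1→Q1 (+1); matched 1.
Augmenting path P2→Q2 (+1); matched 2.
No augmenting path remains; maximum matching = 2.
König certificate: {P1, Q2} is a vertex cover of size 2 (every listed pair touches it), so no matching can be larger.

2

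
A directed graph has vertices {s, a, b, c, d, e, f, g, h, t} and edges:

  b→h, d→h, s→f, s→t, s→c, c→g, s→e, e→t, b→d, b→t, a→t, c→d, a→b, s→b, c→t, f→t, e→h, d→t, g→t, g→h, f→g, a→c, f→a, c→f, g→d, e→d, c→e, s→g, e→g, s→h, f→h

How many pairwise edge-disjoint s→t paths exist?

6

Assign every edge capacity 1; by Menger, the answer equals the max flow.
Path s→t (+1); total 1.
Path s→b→t (+1); total 2.
Path s→c→t (+1); total 3.
Path s→e→t (+1); total 4.
Path s→f→t (+1); total 5.
Path s→g→t (+1); total 6.
No residual s→t path; max flow = 6.
Certifying cut of size 6: {s→b, s→c, s→e, s→f, s→g, s→t}.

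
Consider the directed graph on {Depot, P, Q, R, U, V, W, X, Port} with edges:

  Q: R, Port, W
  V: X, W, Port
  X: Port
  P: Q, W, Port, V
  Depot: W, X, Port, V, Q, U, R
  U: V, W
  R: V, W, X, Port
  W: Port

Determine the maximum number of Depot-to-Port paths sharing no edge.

6

Assign every edge capacity 1; by Menger, the answer equals the max flow.
Path Depot→Port (+1); total 1.
Path Depot→Q→Port (+1); total 2.
Path Depot→R→Port (+1); total 3.
Path Depot→V→Port (+1); total 4.
Path Depot→W→Port (+1); total 5.
Path Depot→X→Port (+1); total 6.
No residual Depot→Port path; max flow = 6.
Certifying cut of size 6: {Depot→Port, Depot→Q, Depot→R, V→Port, W→Port, X→Port}.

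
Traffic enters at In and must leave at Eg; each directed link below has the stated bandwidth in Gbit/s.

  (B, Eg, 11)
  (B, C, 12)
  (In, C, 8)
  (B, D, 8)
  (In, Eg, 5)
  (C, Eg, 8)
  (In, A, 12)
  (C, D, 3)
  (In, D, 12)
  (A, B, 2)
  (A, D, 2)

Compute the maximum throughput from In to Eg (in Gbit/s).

Augment In→Eg: bottleneck 5, flow now 5.
Augment In→C→Eg: bottleneck 8, flow now 13.
Augment In→A→B→Eg: bottleneck 2, flow now 15.
No augmenting path remains; maximum flow = 15.
In the residual graph, reachable from In: {In, A, D}.
Min-cut edges: In→C (8), In→Eg (5), A→B (2); capacity 8 + 5 + 2 = 15.
This cut is saturated, so no flow can exceed 15.

15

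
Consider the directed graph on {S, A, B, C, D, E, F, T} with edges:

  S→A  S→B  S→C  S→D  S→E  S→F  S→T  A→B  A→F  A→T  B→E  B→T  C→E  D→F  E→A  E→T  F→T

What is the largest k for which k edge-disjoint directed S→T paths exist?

5

Assign every edge capacity 1; by Menger, the answer equals the max flow.
Path S→T (+1); total 1.
Path S→A→T (+1); total 2.
Path S→B→T (+1); total 3.
Path S→E→T (+1); total 4.
Path S→F→T (+1); total 5.
No residual S→T path; max flow = 5.
Certifying cut of size 5: {A→T, B→T, E→T, F→T, S→T}.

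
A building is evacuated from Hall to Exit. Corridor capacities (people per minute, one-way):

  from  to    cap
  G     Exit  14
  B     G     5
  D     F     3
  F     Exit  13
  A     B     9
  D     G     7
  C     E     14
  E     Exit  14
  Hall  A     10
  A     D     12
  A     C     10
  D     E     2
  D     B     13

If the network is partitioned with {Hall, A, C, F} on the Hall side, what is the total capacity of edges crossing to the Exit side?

48

Edges leaving {Hall, A, C, F}: A→B (9), A→D (12), C→E (14), F→Exit (13).
Cut capacity = 9 + 12 + 14 + 13 = 48.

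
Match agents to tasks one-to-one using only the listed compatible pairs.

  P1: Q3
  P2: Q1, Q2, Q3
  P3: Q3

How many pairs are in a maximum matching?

Unit-capacity flow: source→left, listed edges, right→sink; max matching = max flow.
Augmenting path P1→Q3 (+1); matched 1.
Augmenting path P2→Q1 (+1); matched 2.
No augmenting path remains; maximum matching = 2.
König certificate: {P2, Q3} is a vertex cover of size 2 (every listed pair touches it), so no matching can be larger.

2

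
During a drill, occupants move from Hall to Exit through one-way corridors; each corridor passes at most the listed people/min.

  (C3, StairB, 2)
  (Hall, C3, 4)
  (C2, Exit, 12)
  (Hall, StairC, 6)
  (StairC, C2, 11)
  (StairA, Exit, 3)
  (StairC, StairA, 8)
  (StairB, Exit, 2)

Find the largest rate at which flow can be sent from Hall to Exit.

Augment Hall→StairC→StairA→Exit: bottleneck 3, flow now 3.
Augment Hall→StairC→C2→Exit: bottleneck 3, flow now 6.
Augment Hall→C3→StairB→Exit: bottleneck 2, flow now 8.
No augmenting path remains; maximum flow = 8.
In the residual graph, reachable from Hall: {Hall, C3}.
Min-cut edges: Hall→StairC (6), C3→StairB (2); capacity 6 + 2 = 8.
This cut is saturated, so no flow can exceed 8.

8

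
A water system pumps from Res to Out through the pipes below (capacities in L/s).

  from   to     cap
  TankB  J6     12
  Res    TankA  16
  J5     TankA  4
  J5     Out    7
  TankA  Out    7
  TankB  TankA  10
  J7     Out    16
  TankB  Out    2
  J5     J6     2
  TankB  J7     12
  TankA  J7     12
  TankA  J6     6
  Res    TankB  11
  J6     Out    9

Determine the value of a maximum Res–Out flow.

27

Augment Res→TankB→Out: bottleneck 2, flow now 2.
Augment Res→TankA→Out: bottleneck 7, flow now 9.
Augment Res→TankB→J6→Out: bottleneck 9, flow now 18.
Augment Res→TankA→J7→Out: bottleneck 9, flow now 27.
No augmenting path remains; maximum flow = 27.
In the residual graph, reachable from Res: {Res}.
Min-cut edges: Res→TankB (11), Res→TankA (16); capacity 11 + 16 = 27.
This cut is saturated, so no flow can exceed 27.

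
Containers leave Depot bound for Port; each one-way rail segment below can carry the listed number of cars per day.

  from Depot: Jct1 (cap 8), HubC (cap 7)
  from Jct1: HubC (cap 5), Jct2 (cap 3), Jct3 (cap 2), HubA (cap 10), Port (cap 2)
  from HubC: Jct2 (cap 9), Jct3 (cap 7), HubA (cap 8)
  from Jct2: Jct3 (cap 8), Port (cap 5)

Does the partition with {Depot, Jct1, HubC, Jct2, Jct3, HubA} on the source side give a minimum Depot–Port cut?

Yes — it is a minimum cut (capacity 7).

Given cut capacity: 2 + 5 = 7.
Augment Depot→Jct1→Port: bottleneck 2, flow now 2.
Augment Depot→Jct1→Jct2→Port: bottleneck 3, flow now 5.
Augment Depot→HubC→Jct2→Port: bottleneck 2, flow now 7.
No augmenting path remains; maximum flow = 7.
Cut capacity 7 equals the max flow, so it is a minimum cut.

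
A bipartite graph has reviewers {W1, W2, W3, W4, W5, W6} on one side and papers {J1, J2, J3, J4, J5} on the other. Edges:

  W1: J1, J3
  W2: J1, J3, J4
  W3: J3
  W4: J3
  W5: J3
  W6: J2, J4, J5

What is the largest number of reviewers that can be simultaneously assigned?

4

Unit-capacity flow: source→left, listed edges, right→sink; max matching = max flow.
Augmenting path W1→J1 (+1); matched 1.
Augmenting path W2→J3 (+1); matched 2.
Augmenting path W6→J2 (+1); matched 3.
Augmenting path W3→J3→W2→J4 (+1); matched 4.
No augmenting path remains; maximum matching = 4.
König certificate: {W1, W2, W6, J3} is a vertex cover of size 4 (every listed pair touches it), so no matching can be larger.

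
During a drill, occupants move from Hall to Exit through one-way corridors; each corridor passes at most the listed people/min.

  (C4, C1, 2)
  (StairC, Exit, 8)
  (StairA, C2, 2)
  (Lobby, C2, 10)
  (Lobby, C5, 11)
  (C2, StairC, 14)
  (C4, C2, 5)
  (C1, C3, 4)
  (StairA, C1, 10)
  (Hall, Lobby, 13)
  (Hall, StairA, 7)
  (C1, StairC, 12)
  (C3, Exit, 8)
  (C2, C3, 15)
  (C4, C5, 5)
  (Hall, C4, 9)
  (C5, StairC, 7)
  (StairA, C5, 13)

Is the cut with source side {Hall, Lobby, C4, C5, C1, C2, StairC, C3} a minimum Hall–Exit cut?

No — its capacity is 23, but the minimum cut has capacity 16.

Given cut capacity: 7 + 8 + 8 = 23.
Augment Hall→StairA→C5→StairC→Exit: bottleneck 7, flow now 7.
Augment Hall→Lobby→C2→StairC→Exit: bottleneck 1, flow now 8.
Augment Hall→Lobby→C2→C3→Exit: bottleneck 8, flow now 16.
No augmenting path remains; maximum flow = 16.
In the residual graph, reachable from Hall: {Hall, StairA, Lobby, C4, C5, C1, C2, StairC, C3}.
Min-cut edges: StairC→Exit (8), C3→Exit (8); capacity 8 + 8 = 16.
Cut capacity 23 exceeds the max flow 16, so it is not minimum.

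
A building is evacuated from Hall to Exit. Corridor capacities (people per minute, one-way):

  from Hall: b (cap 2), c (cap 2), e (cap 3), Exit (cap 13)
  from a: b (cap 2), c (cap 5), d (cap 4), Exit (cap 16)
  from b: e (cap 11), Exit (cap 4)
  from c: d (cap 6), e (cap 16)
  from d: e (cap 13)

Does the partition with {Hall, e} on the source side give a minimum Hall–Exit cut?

Given cut capacity: 2 + 2 + 13 = 17.
Augment Hall→Exit: bottleneck 13, flow now 13.
Augment Hall→b→Exit: bottleneck 2, flow now 15.
No augmenting path remains; maximum flow = 15.
In the residual graph, reachable from Hall: {Hall, c, d, e}.
Min-cut edges: Hall→b (2), Hall→Exit (13); capacity 2 + 13 = 15.
Cut capacity 17 exceeds the max flow 15, so it is not minimum.

No — its capacity is 17, but the minimum cut has capacity 15.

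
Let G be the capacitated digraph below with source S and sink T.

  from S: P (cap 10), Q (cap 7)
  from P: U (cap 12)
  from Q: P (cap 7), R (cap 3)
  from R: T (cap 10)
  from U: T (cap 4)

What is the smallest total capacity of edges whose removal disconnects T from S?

7

Augment S→P→U→T: bottleneck 4, flow now 4.
Augment S→Q→R→T: bottleneck 3, flow now 7.
No augmenting path remains; maximum flow = 7.
By max-flow min-cut, the minimum cut capacity equals the max flow.
In the residual graph, reachable from S: {S, P, Q, U}.
Min-cut edges: Q→R (3), U→T (4); capacity 3 + 4 = 7.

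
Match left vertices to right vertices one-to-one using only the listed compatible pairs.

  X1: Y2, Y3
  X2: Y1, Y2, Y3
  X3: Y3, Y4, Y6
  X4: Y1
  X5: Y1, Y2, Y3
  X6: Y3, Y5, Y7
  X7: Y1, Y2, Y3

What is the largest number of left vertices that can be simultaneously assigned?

5

Unit-capacity flow: source→left, listed edges, right→sink; max matching = max flow.
Augmenting path X1→Y2 (+1); matched 1.
Augmenting path X2→Y1 (+1); matched 2.
Augmenting path X3→Y3 (+1); matched 3.
Augmenting path X6→Y5 (+1); matched 4.
Augmenting path X5→Y3→X3→Y4 (+1); matched 5.
No augmenting path remains; maximum matching = 5.
König certificate: {X3, X6, Y1, Y2, Y3} is a vertex cover of size 5 (every listed pair touches it), so no matching can be larger.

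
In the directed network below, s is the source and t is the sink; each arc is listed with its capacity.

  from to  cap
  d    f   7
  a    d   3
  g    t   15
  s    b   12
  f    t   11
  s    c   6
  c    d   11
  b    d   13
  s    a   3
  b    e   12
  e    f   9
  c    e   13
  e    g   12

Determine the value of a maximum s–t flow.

Augment s→a→d→f→t: bottleneck 3, flow now 3.
Augment s→b→d→f→t: bottleneck 4, flow now 7.
Augment s→b→e→f→t: bottleneck 4, flow now 11.
Augment s→b→e→g→t: bottleneck 4, flow now 15.
Augment s→c→e→g→t: bottleneck 6, flow now 21.
No augmenting path remains; maximum flow = 21.
In the residual graph, reachable from s: {s}.
Min-cut edges: s→a (3), s→b (12), s→c (6); capacity 3 + 12 + 6 = 21.
This cut is saturated, so no flow can exceed 21.

21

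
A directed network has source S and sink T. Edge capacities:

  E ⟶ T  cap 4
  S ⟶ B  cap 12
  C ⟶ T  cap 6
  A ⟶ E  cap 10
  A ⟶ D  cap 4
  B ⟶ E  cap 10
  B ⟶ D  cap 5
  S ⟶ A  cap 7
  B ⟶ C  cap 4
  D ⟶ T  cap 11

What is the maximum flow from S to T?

Augment S→A→D→T: bottleneck 4, flow now 4.
Augment S→A→E→T: bottleneck 3, flow now 7.
Augment S→B→C→T: bottleneck 4, flow now 11.
Augment S→B→D→T: bottleneck 5, flow now 16.
Augment S→B→E→T: bottleneck 1, flow now 17.
No augmenting path remains; maximum flow = 17.
In the residual graph, reachable from S: {S, A, B, E}.
Min-cut edges: A→D (4), B→C (4), B→D (5), E→T (4); capacity 4 + 4 + 5 + 4 = 17.
This cut is saturated, so no flow can exceed 17.

17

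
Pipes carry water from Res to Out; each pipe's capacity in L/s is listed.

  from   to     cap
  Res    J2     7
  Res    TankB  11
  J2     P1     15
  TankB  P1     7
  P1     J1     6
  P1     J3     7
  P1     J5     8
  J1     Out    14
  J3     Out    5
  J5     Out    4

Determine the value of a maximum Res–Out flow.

Augment Res→J2→P1→J1→Out: bottleneck 6, flow now 6.
Augment Res→J2→P1→J3→Out: bottleneck 1, flow now 7.
Augment Res→TankB→P1→J3→Out: bottleneck 4, flow now 11.
Augment Res→TankB→P1→J5→Out: bottleneck 3, flow now 14.
No augmenting path remains; maximum flow = 14.
In the residual graph, reachable from Res: {Res, TankB}.
Min-cut edges: Res→J2 (7), TankB→P1 (7); capacity 7 + 7 = 14.
This cut is saturated, so no flow can exceed 14.

14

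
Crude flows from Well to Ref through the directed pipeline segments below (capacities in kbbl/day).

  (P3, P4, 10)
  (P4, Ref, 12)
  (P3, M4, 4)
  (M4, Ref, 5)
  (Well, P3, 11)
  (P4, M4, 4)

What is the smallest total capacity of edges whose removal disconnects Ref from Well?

11

Augment Well→P3→P4→Ref: bottleneck 10, flow now 10.
Augment Well→P3→M4→Ref: bottleneck 1, flow now 11.
No augmenting path remains; maximum flow = 11.
By max-flow min-cut, the minimum cut capacity equals the max flow.
In the residual graph, reachable from Well: {Well}.
Min-cut edges: Well→P3 (11); capacity 11 = 11.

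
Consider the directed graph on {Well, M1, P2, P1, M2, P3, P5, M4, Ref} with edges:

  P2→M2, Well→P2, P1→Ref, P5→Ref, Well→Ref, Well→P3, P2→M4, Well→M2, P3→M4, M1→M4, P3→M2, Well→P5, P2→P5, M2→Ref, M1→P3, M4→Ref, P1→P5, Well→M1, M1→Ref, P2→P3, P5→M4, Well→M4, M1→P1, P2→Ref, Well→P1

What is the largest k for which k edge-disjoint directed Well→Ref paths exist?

7

Assign every edge capacity 1; by Menger, the answer equals the max flow.
Path Well→Ref (+1); total 1.
Path Well→M1→Ref (+1); total 2.
Path Well→P2→Ref (+1); total 3.
Path Well→P1→Ref (+1); total 4.
Path Well→M2→Ref (+1); total 5.
Path Well→P5→Ref (+1); total 6.
Path Well→M4→Ref (+1); total 7.
No residual Well→Ref path; max flow = 7.
Certifying cut of size 7: {M2→Ref, M4→Ref, Well→M1, Well→P1, Well→P2, Well→P5, Well→Ref}.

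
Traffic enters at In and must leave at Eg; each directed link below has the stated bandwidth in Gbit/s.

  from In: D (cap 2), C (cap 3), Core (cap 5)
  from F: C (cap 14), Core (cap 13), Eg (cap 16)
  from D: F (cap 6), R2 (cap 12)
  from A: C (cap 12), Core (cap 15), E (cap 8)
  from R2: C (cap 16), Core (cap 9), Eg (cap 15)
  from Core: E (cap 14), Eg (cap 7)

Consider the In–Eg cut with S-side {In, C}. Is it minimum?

Yes — it is a minimum cut (capacity 7).

Given cut capacity: 2 + 5 = 7.
Augment In→Core→Eg: bottleneck 5, flow now 5.
Augment In→D→F→Eg: bottleneck 2, flow now 7.
No augmenting path remains; maximum flow = 7.
Cut capacity 7 equals the max flow, so it is a minimum cut.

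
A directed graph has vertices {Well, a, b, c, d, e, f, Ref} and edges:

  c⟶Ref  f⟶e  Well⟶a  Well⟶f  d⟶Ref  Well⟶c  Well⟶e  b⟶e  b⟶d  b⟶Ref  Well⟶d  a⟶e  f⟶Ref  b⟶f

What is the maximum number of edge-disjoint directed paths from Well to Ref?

Assign every edge capacity 1; by Menger, the answer equals the max flow.
Path Well→c→Ref (+1); total 1.
Path Well→d→Ref (+1); total 2.
Path Well→f→Ref (+1); total 3.
No residual Well→Ref path; max flow = 3.
Certifying cut of size 3: {Well→c, Well→d, Well→f}.

3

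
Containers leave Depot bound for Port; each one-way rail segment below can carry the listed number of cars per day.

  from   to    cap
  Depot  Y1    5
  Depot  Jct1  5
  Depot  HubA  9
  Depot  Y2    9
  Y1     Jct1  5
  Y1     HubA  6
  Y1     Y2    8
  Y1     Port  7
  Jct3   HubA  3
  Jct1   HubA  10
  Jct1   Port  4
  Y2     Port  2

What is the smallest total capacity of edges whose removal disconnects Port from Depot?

Augment Depot→Y1→Port: bottleneck 5, flow now 5.
Augment Depot→Jct1→Port: bottleneck 4, flow now 9.
Augment Depot→Y2→Port: bottleneck 2, flow now 11.
No augmenting path remains; maximum flow = 11.
By max-flow min-cut, the minimum cut capacity equals the max flow.
In the residual graph, reachable from Depot: {Depot, Jct1, HubA, Y2}.
Min-cut edges: Depot→Y1 (5), Jct1→Port (4), Y2→Port (2); capacity 5 + 4 + 2 = 11.

11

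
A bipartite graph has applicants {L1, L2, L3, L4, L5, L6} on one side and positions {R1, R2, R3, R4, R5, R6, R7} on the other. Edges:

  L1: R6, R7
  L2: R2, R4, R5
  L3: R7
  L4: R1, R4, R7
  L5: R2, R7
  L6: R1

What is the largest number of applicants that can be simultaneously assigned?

6

Unit-capacity flow: source→left, listed edges, right→sink; max matching = max flow.
Augmenting path L1→R6 (+1); matched 1.
Augmenting path L2→R2 (+1); matched 2.
Augmenting path L3→R7 (+1); matched 3.
Augmenting path L4→R1 (+1); matched 4.
Augmenting path L5→R2→L2→R4 (+1); matched 5.
Augmenting path L6→R1→L4→R4→L2→R5 (+1); matched 6.
No augmenting path remains; maximum matching = 6.
König certificate: {L1, L2, L3, L4, L5, L6} is a vertex cover of size 6 (every listed pair touches it), so no matching can be larger.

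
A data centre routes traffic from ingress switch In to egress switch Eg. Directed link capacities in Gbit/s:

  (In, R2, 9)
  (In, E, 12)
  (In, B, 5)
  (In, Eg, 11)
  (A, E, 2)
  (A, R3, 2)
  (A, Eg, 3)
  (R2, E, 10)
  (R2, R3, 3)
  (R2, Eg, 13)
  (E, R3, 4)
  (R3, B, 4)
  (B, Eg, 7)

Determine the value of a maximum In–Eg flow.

27

Augment In→Eg: bottleneck 11, flow now 11.
Augment In→R2→Eg: bottleneck 9, flow now 20.
Augment In→B→Eg: bottleneck 5, flow now 25.
Augment In→E→R3→B→Eg: bottleneck 2, flow now 27.
No augmenting path remains; maximum flow = 27.
In the residual graph, reachable from In: {In, E, R3, B}.
Min-cut edges: In→R2 (9), In→Eg (11), B→Eg (7); capacity 9 + 11 + 7 = 27.
This cut is saturated, so no flow can exceed 27.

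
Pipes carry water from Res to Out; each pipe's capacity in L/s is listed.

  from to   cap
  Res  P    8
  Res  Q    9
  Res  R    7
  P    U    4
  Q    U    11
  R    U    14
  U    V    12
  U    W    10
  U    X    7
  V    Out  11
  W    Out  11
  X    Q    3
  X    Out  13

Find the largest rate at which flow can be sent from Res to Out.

20

Augment Res→P→U→V→Out: bottleneck 4, flow now 4.
Augment Res→Q→U→V→Out: bottleneck 7, flow now 11.
Augment Res→Q→U→W→Out: bottleneck 2, flow now 13.
Augment Res→R→U→W→Out: bottleneck 7, flow now 20.
No augmenting path remains; maximum flow = 20.
In the residual graph, reachable from Res: {Res, P}.
Min-cut edges: Res→Q (9), Res→R (7), P→U (4); capacity 9 + 7 + 4 = 20.
This cut is saturated, so no flow can exceed 20.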